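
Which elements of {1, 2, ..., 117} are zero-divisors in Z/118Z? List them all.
An element a ∈ Z/118Z (with a ≠ 0) is a zero-divisor iff gcd(a, 118) > 1 (because a is a unit precisely when gcd(a, n) = 1, and in Z/nZ every nonzero, non-unit element is a zero-divisor). Scan a = 1, ..., 117 and keep those with gcd(a, 118) > 1:
  gcd(2, 118) = 2, gcd(4, 118) = 2, gcd(6, 118) = 2, gcd(8, 118) = 2, gcd(10, 118) = 2, gcd(12, 118) = 2, gcd(14, 118) = 2, gcd(16, 118) = 2, gcd(18, 118) = 2, gcd(20, 118) = 2, gcd(22, 118) = 2, gcd(24, 118) = 2, gcd(26, 118) = 2, gcd(28, 118) = 2, gcd(30, 118) = 2, gcd(32, 118) = 2, gcd(34, 118) = 2, gcd(36, 118) = 2, gcd(38, 118) = 2, gcd(40, 118) = 2, gcd(42, 118) = 2, gcd(44, 118) = 2, gcd(46, 118) = 2, gcd(48, 118) = 2, gcd(50, 118) = 2, gcd(52, 118) = 2, gcd(54, 118) = 2, gcd(56, 118) = 2, gcd(58, 118) = 2, gcd(59, 118) = 59, gcd(60, 118) = 2, gcd(62, 118) = 2, gcd(64, 118) = 2, gcd(66, 118) = 2, gcd(68, 118) = 2, gcd(70, 118) = 2, gcd(72, 118) = 2, gcd(74, 118) = 2, gcd(76, 118) = 2, gcd(78, 118) = 2, gcd(80, 118) = 2, gcd(82, 118) = 2, gcd(84, 118) = 2, gcd(86, 118) = 2, gcd(88, 118) = 2, gcd(90, 118) = 2, gcd(92, 118) = 2, gcd(94, 118) = 2, gcd(96, 118) = 2, gcd(98, 118) = 2, gcd(100, 118) = 2, gcd(102, 118) = 2, gcd(104, 118) = 2, gcd(106, 118) = 2, gcd(108, 118) = 2, gcd(110, 118) = 2, gcd(112, 118) = 2, gcd(114, 118) = 2, gcd(116, 118) = 2.
All other a ∈ {1, ..., 117} have gcd(a, 118) = 1 and are units. So the nonzero zero-divisors are exactly the 59 values of a appearing in this scan.

Final answer: nonzero zero-divisors of Z/118Z = {2, 4, 6, 8, 10, 12, 14, 16, 18, 20, 22, 24, 26, 28, 30, 32, 34, 36, 38, 40, 42, 44, 46, 48, 50, 52, 54, 56, 58, 59, 60, 62, 64, 66, 68, 70, 72, 74, 76, 78, 80, 82, 84, 86, 88, 90, 92, 94, 96, 98, 100, 102, 104, 106, 108, 110, 112, 114, 116}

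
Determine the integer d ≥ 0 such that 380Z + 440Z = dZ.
In the PID Z, (a, b) is generated by gcd(a, b). Compute gcd(440, 380) with the extended Euclidean algorithm, tracking rows (r, s, t) with s·440 + t·380 = r:
  row A: (440, 1, 0)   [1·440 + 0·380 = 440]
  row B: (380, 0, 1)   [0·440 + 1·380 = 380]
  440 = 1·380 + 60   → row C = row A − 1·row B = (60, 1, −1)   [check: 1·440 − 1·380 = 60]
  380 = 6·60 + 20   → row D = row B − 6·row C = (20, −6, 7)   [check: −6·440 + 7·380 = 20]
  60 = 3·20 + 0   → remainder 0, stop. gcd = 20 (last nonzero row D).
So gcd(380, 440) = 20, with Bézout identity −6·440 + 7·380 = 20. Containment (⊇): the Bézout identity exhibits 20 as an element of (380, 440), giving (20) ⊆ (380, 440). Containment (⊆): since 20 | 380 and 20 | 440 (380 = 20·19, 440 = 20·22), every Z-linear combination of 380 and 440 is divisible by 20, so (380, 440) ⊆ (20). Therefore (380, 440) = (20), d = 20.

Final answer: (380, 440) = (20); d = 20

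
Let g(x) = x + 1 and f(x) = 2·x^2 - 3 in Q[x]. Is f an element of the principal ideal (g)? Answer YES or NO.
In Q[x] the ideal (g) consists of all multiples of g, so f ∈ (g) iff g | f, i.e. iff the remainder of f on division by g is 0. Divide f by g (g is monic, so eliminate the leading term of the running remainder at each step):
  leading term 2·x^2: subtract (2·x)·g(x) = 2·x^2 + 2·x, leaving -2·x - 3
  leading term -2·x: subtract (-2)·g(x) = -2·x - 2, leaving -1
The remainder r(x) = -1 ≠ 0 (and deg r < deg g), so g ∤ f, i.e. f ∉ (g).

Final answer: NO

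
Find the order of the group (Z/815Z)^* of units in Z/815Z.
|(Z/815Z)^*| = 648

(Z/815Z)^* consists of the classes a with gcd(a, 815) = 1, so its order is φ(815). φ is multiplicative, with φ(p^e) = p^e − p^(e−1). Factorise 815 = 5 · 163. Then
  φ(815) = (5 − 1) · (163 − 1) = 4 · 162 = 648.
Thus |(Z/815Z)^*| = 648.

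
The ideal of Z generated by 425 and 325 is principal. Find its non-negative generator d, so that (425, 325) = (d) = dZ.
(425, 325) = (25); d = 25

In the PID Z, (a, b) is generated by gcd(a, b). Compute gcd(425, 325) with the extended Euclidean algorithm, tracking rows (r, s, t) with s·425 + t·325 = r:
  row A: (425, 1, 0)   [1·425 + 0·325 = 425]
  row B: (325, 0, 1)   [0·425 + 1·325 = 325]
  425 = 1·325 + 100   → row C = row A − 1·row B = (100, 1, −1)   [check: 1·425 − 1·325 = 100]
  325 = 3·100 + 25   → row D = row B − 3·row C = (25, −3, 4)   [check: −3·425 + 4·325 = 25]
  100 = 4·25 + 0   → remainder 0, stop. gcd = 25 (last nonzero row D).
So gcd(425, 325) = 25, with Bézout identity −3·425 + 4·325 = 25. Containment (⊇): the Bézout identity exhibits 25 as an element of (425, 325), giving (25) ⊆ (425, 325). Containment (⊆): since 25 | 425 and 25 | 325 (425 = 25·17, 325 = 25·13), every Z-linear combination of 425 and 325 is divisible by 25, so (425, 325) ⊆ (25). Therefore (425, 325) = (25), d = 25.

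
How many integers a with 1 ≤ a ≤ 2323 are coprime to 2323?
2200

The number of a ∈ {1, ..., 2323} with gcd(a, 2323) = 1 is by definition Euler's totient φ(2323). φ is multiplicative, with φ(p^e) = p^e − p^(e−1). Factorise 2323 = 23 · 101. Then
  φ(2323) = (23 − 1) · (101 − 1) = 22 · 100 = 2200.
So there are 2200 such integers.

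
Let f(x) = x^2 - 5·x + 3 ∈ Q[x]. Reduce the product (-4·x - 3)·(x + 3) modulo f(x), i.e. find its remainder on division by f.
First multiply in Q[x] without reducing: a · b = -4·x^2 - 15·x - 9. Now divide by f(x) = x^2 - 5·x + 3, eliminating the leading term at each step:
  leading term -4·x^2: subtract (-4)·f(x) = -4·x^2 + 20·x - 12, leaving 3 - 35·x
The degree is now < 2, so this is the remainder. Hence a · b ≡ 3 - 35·x in Q[x]/(f).

Final answer: a · b ≡ 3 - 35·x (mod f(x))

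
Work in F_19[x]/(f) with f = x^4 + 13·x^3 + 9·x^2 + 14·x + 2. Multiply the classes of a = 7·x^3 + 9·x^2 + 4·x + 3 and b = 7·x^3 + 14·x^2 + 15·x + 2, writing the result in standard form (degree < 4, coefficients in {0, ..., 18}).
Multiply as integer polynomials: a · b = 49·x^6 + 161·x^5 + 259·x^4 + 226·x^3 + 120·x^2 + 53·x + 6. Reducing coefficients mod 19: a · b ≡ 11·x^6 + 9·x^5 + 12·x^4 + 17·x^3 + 6·x^2 + 15·x + 6. Now divide by f(x) = x^4 + 13·x^3 + 9·x^2 + 14·x + 2 in F_19[x], eliminating the leading term at each step:
  leading term 11·x^6: subtract (11·x^2)·f(x) = 11·x^6 + 10·x^5 + 4·x^4 + 2·x^3 + 3·x^2, leaving 18·x^5 + 8·x^4 + 15·x^3 + 3·x^2 + 15·x + 6 (coefficients mod 19)
  leading term 18·x^5: subtract (18·x)·f(x) = 18·x^5 + 6·x^4 + 10·x^3 + 5·x^2 + 17·x, leaving 2·x^4 + 5·x^3 + 17·x^2 + 17·x + 6 (coefficients mod 19)
  leading term 2·x^4: subtract (2)·f(x) = 2·x^4 + 7·x^3 + 18·x^2 + 9·x + 4, leaving 17·x^3 + 18·x^2 + 8·x + 2 (coefficients mod 19)
The degree is now < 4, so this is the remainder. Hence a · b ≡ 17·x^3 + 18·x^2 + 8·x + 2 in F_19[x]/(f).

Final answer: a · b ≡ 17·x^3 + 18·x^2 + 8·x + 2 (mod f(x))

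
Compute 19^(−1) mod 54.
19^(−1) ≡ 37 (mod 54)

Apply the extended Euclidean algorithm to (54, 19), tracking rows (r, s, t) with s·54 + t·19 = r. Each division r_prev = q·r_cur + r_new produces the new row as (previous row) − q·(current row):
  row A: (54, 1, 0)   [1·54 + 0·19 = 54]
  row B: (19, 0, 1)   [0·54 + 1·19 = 19]
  54 = 2·19 + 16   → row C = row A − 2·row B = (16, 1, −2)   [check: 1·54 − 2·19 = 16]
  19 = 1·16 + 3   → row D = row B − 1·row C = (3, −1, 3)   [check: −1·54 + 3·19 = 3]
  16 = 5·3 + 1   → row E = row C − 5·row D = (1, 6, −17)   [check: 6·54 − 17·19 = 1]
  3 = 3·1 + 0   → remainder 0, stop. gcd = 1 (last nonzero row E).
The gcd is 1, so 19 is invertible mod 54. The last nonzero row gives 6·54 − 17·19 = 1, so t = −17. So 19^(−1) ≡ −17 ≡ 37 (mod 54). Verify: 19 · 37 = 703 ≡ 1 (mod 54). ✓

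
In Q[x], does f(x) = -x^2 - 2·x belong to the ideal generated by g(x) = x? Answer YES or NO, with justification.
In Q[x] the ideal (g) consists of all multiples of g, so f ∈ (g) iff g | f, i.e. iff the remainder of f on division by g is 0. Divide f by g (g is monic, so eliminate the leading term of the running remainder at each step):
  leading term -x^2: subtract (-x)·g(x) = -x^2, leaving -2·x
  leading term -2·x: subtract (-2)·g(x) = -2·x, leaving 0
The remainder is 0, so f(x) = g(x) · h(x) with h(x) = -x - 2. Hence g | f, i.e. f ∈ (g).

Final answer: YES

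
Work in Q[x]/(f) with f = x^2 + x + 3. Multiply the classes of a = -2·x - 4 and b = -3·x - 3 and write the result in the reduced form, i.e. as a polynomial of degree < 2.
First multiply in Q[x] without reducing: a · b = 6·x^2 + 18·x + 12. Now divide by f(x) = x^2 + x + 3, eliminating the leading term at each step:
  leading term 6·x^2: subtract (6)·f(x) = 6·x^2 + 6·x + 18, leaving 12·x - 6
The degree is now < 2, so this is the remainder. Hence a · b ≡ 12·x - 6 in Q[x]/(f).

Final answer: a · b ≡ 12·x - 6 (mod f(x))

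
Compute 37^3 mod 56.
29

Use repeated squaring. Binary(3) = 11. Walk through the bits of the exponent 3 left-to-right: at each bit after the leading one, square the running value, then multiply by 37 if the bit is 1 (always reducing mod 56):
  bit 1 = 1 (leading): start with 37.
  bit 2 = 1: square 37^2 = 1369 ≡ 25; bit is 1, so multiply 25·37 = 925 ≡ 29 (mod 56).
Final value: 37^3 ≡ 29 (mod 56).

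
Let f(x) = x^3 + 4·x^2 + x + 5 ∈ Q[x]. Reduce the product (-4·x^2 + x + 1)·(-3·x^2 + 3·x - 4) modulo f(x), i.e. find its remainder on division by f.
a · b ≡ 256·x^2 + 2·x + 311 (mod f(x))

First multiply in Q[x] without reducing: a · b = 12·x^4 - 15·x^3 + 16·x^2 - x - 4. Now divide by f(x) = x^3 + 4·x^2 + x + 5, eliminating the leading term at each step:
  leading term 12·x^4: subtract (12·x)·f(x) = 12·x^4 + 48·x^3 + 12·x^2 + 60·x, leaving -63·x^3 + 4·x^2 - 61·x - 4
  leading term -63·x^3: subtract (-63)·f(x) = -63·x^3 - 252·x^2 - 63·x - 315, leaving 256·x^2 + 2·x + 311
The degree is now < 3, so this is the remainder. Hence a · b ≡ 256·x^2 + 2·x + 311 in Q[x]/(f).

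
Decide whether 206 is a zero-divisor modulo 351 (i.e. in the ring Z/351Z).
gcd(206, 351) = 1, so 206 is a unit in Z/351Z (it has a multiplicative inverse). A unit cannot be a zero-divisor: if 206·b ≡ 0 then multiplying both sides by 206^(−1) gives b ≡ 0. So 206 is not a zero-divisor.

Final answer: NO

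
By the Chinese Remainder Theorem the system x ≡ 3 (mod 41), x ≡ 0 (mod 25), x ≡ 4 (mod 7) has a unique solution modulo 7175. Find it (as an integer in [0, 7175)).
The moduli 41, 25, 7 are pairwise coprime, so by the CRT there is a unique solution mod 41·25·7 = 7175.
Solve by successive substitution. Start with x ≡ 3 (mod 41).
  Combine with x ≡ 0 (mod 25): write x = 3 + 41·t and require 3 + 41·t ≡ 0 (mod 25), i.e. 41·t ≡ 0 − 3 ≡ 22 (mod 25). Since 41^(−1) ≡ 11 (mod 25) (41 ≡ 16 (mod 25)), t ≡ 11·22 ≡ 17 (mod 25). So x ≡ 3 + 41·17 = 700 (mod 1025).
  Combine with x ≡ 4 (mod 7): write x = 700 + 1025·t and require 700 + 1025·t ≡ 4 (mod 7), i.e. 1025·t ≡ 4 − 700 ≡ 4 (mod 7). Since 1025^(−1) ≡ 5 (mod 7) (1025 ≡ 3 (mod 7)), t ≡ 5·4 ≡ 6 (mod 7). So x ≡ 700 + 1025·6 = 6850 (mod 7175).
Unique solution in [0, 7175): x = 6850.

Final answer: x ≡ 6850 (mod 7175); the representative in [0, 7175) is 6850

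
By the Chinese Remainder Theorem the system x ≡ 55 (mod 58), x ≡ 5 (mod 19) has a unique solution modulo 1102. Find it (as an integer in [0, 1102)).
x ≡ 461 (mod 1102); the representative in [0, 1102) is 461

The moduli 58, 19 are pairwise coprime, so by the CRT there is a unique solution mod 58·19 = 1102.
Solve by successive substitution. Start with x ≡ 55 (mod 58).
  Combine with x ≡ 5 (mod 19): write x = 55 + 58·t and require 55 + 58·t ≡ 5 (mod 19), i.e. 58·t ≡ 5 − 55 ≡ 7 (mod 19). Since 58^(−1) ≡ 1 (mod 19) (58 ≡ 1 (mod 19)), t ≡ 1·7 ≡ 7 (mod 19). So x ≡ 55 + 58·7 = 461 (mod 1102).
Unique solution in [0, 1102): x = 461.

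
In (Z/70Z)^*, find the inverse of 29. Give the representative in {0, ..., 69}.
Apply the extended Euclidean algorithm to (70, 29), tracking rows (r, s, t) with s·70 + t·29 = r. Each division r_prev = q·r_cur + r_new produces the new row as (previous row) − q·(current row):
  row A: (70, 1, 0)   [1·70 + 0·29 = 70]
  row B: (29, 0, 1)   [0·70 + 1·29 = 29]
  70 = 2·29 + 12   → row C = row A − 2·row B = (12, 1, −2)   [check: 1·70 − 2·29 = 12]
  29 = 2·12 + 5   → row D = row B − 2·row C = (5, −2, 5)   [check: −2·70 + 5·29 = 5]
  12 = 2·5 + 2   → row E = row C − 2·row D = (2, 5, −12)   [check: 5·70 − 12·29 = 2]
  5 = 2·2 + 1   → row F = row D − 2·row E = (1, −12, 29)   [check: −12·70 + 29·29 = 1]
  2 = 2·1 + 0   → remainder 0, stop. gcd = 1 (last nonzero row F).
The gcd is 1, so 29 is invertible mod 70. The last nonzero row gives −12·70 + 29·29 = 1, so t = 29. So 29^(−1) ≡ 29 (mod 70). Verify: 29 · 29 = 841 ≡ 1 (mod 70). ✓

Final answer: 29^(−1) ≡ 29 (mod 70)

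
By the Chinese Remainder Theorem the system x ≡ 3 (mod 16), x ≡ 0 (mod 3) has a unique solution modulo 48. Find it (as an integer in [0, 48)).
The moduli 16, 3 are pairwise coprime, so by the CRT there is a unique solution mod 16·3 = 48.
Solve by successive substitution. Start with x ≡ 3 (mod 16).
  Combine with x ≡ 0 (mod 3): write x = 3 + 16·t and require 3 + 16·t ≡ 0 (mod 3), i.e. 16·t ≡ 0 − 3 ≡ 0 (mod 3). Since 16^(−1) ≡ 1 (mod 3) (16 ≡ 1 (mod 3)), t ≡ 1·0 ≡ 0 (mod 3). So x ≡ 3 + 16·0 = 3 (mod 48).
Unique solution in [0, 48): x = 3.

Final answer: x ≡ 3 (mod 48); the representative in [0, 48) is 3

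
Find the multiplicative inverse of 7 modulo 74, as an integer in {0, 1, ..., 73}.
7^(−1) ≡ 53 (mod 74)

Apply the extended Euclidean algorithm to (74, 7), tracking rows (r, s, t) with s·74 + t·7 = r. Each division r_prev = q·r_cur + r_new produces the new row as (previous row) − q·(current row):
  row A: (74, 1, 0)   [1·74 + 0·7 = 74]
  row B: (7, 0, 1)   [0·74 + 1·7 = 7]
  74 = 10·7 + 4   → row C = row A − 10·row B = (4, 1, −10)   [check: 1·74 − 10·7 = 4]
  7 = 1·4 + 3   → row D = row B − 1·row C = (3, −1, 11)   [check: −1·74 + 11·7 = 3]
  4 = 1·3 + 1   → row E = row C − 1·row D = (1, 2, −21)   [check: 2·74 − 21·7 = 1]
  3 = 3·1 + 0   → remainder 0, stop. gcd = 1 (last nonzero row E).
The gcd is 1, so 7 is invertible mod 74. The last nonzero row gives 2·74 − 21·7 = 1, so t = −21. So 7^(−1) ≡ −21 ≡ 53 (mod 74). Verify: 7 · 53 = 371 ≡ 1 (mod 74). ✓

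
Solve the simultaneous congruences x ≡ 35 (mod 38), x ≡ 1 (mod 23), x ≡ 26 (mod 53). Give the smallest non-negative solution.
x ≡ 31879 (mod 46322); the representative in [0, 46322) is 31879

The moduli 38, 23, 53 are pairwise coprime, so by the CRT there is a unique solution mod 38·23·53 = 46322.
Solve by successive substitution. Start with x ≡ 35 (mod 38).
  Combine with x ≡ 1 (mod 23): write x = 35 + 38·t and require 35 + 38·t ≡ 1 (mod 23), i.e. 38·t ≡ 1 − 35 ≡ 12 (mod 23). Since 38^(−1) ≡ 20 (mod 23) (38 ≡ 15 (mod 23)), t ≡ 20·12 ≡ 10 (mod 23). So x ≡ 35 + 38·10 = 415 (mod 874).
  Combine with x ≡ 26 (mod 53): write x = 415 + 874·t and require 415 + 874·t ≡ 26 (mod 53), i.e. 874·t ≡ 26 − 415 ≡ 35 (mod 53). Since 874^(−1) ≡ 51 (mod 53) (874 ≡ 26 (mod 53)), t ≡ 51·35 ≡ 36 (mod 53). So x ≡ 415 + 874·36 = 31879 (mod 46322).
Unique solution in [0, 46322): x = 31879.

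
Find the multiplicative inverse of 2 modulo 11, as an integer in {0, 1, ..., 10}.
2^(−1) ≡ 6 (mod 11)

Apply the extended Euclidean algorithm to (11, 2), tracking rows (r, s, t) with s·11 + t·2 = r. Each division r_prev = q·r_cur + r_new produces the new row as (previous row) − q·(current row):
  row A: (11, 1, 0)   [1·11 + 0·2 = 11]
  row B: (2, 0, 1)   [0·11 + 1·2 = 2]
  11 = 5·2 + 1   → row C = row A − 5·row B = (1, 1, −5)   [check: 1·11 − 5·2 = 1]
  2 = 2·1 + 0   → remainder 0, stop. gcd = 1 (last nonzero row C).
The gcd is 1, so 2 is invertible mod 11. The last nonzero row gives 1·11 − 5·2 = 1, so t = −5. So 2^(−1) ≡ −5 ≡ 6 (mod 11). Verify: 2 · 6 = 12 ≡ 1 (mod 11). ✓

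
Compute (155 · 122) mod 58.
2

Reduce the factors first: 155 ≡ 39, 122 ≡ 6 (mod 58), so 155 · 122 ≡ 39 · 6 (mod 58). 39 · 6 = 234. Dividing by 58: 234 = 4·58 + 2. So (155 · 122) mod 58 = 2.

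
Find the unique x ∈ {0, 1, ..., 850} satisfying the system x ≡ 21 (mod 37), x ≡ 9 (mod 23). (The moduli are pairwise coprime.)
x ≡ 354 (mod 851); the representative in [0, 851) is 354

The moduli 37, 23 are pairwise coprime, so by the CRT there is a unique solution mod 37·23 = 851.
Solve by successive substitution. Start with x ≡ 21 (mod 37).
  Combine with x ≡ 9 (mod 23): write x = 21 + 37·t and require 21 + 37·t ≡ 9 (mod 23), i.e. 37·t ≡ 9 − 21 ≡ 11 (mod 23). Since 37^(−1) ≡ 5 (mod 23) (37 ≡ 14 (mod 23)), t ≡ 5·11 ≡ 9 (mod 23). So x ≡ 21 + 37·9 = 354 (mod 851).
Unique solution in [0, 851): x = 354.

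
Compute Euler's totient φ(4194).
φ is multiplicative, with φ(p^e) = p^e − p^(e−1). Factorise 4194 = 2 · 3^2 · 233. Then
  φ(4194) = (2 − 1) · (3^2 − 3^1) · (233 − 1) = 1 · 6 · 232 = 1392.

Final answer: φ(4194) = 1392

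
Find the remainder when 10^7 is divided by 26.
Use repeated squaring. Binary(7) = 111. Walk through the bits of the exponent 7 left-to-right: at each bit after the leading one, square the running value, then multiply by 10 if the bit is 1 (always reducing mod 26):
  bit 1 = 1 (leading): start with 10.
  bit 2 = 1: square 10^2 = 100 ≡ 22; bit is 1, so multiply 22·10 = 220 ≡ 12 (mod 26).
  bit 3 = 1: square 12^2 = 144 ≡ 14; bit is 1, so multiply 14·10 = 140 ≡ 10 (mod 26).
Final value: 10^7 ≡ 10 (mod 26).

Final answer: 10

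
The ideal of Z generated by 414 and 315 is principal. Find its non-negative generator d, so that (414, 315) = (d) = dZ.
In the PID Z, (a, b) is generated by gcd(a, b). Compute gcd(414, 315) with the extended Euclidean algorithm, tracking rows (r, s, t) with s·414 + t·315 = r:
  row A: (414, 1, 0)   [1·414 + 0·315 = 414]
  row B: (315, 0, 1)   [0·414 + 1·315 = 315]
  414 = 1·315 + 99   → row C = row A − 1·row B = (99, 1, −1)   [check: 1·414 − 1·315 = 99]
  315 = 3·99 + 18   → row D = row B − 3·row C = (18, −3, 4)   [check: −3·414 + 4·315 = 18]
  99 = 5·18 + 9   → row E = row C − 5·row D = (9, 16, −21)   [check: 16·414 − 21·315 = 9]
  18 = 2·9 + 0   → remainder 0, stop. gcd = 9 (last nonzero row E).
So gcd(414, 315) = 9, with Bézout identity 16·414 − 21·315 = 9. Containment (⊇): the Bézout identity exhibits 9 as an element of (414, 315), giving (9) ⊆ (414, 315). Containment (⊆): since 9 | 414 and 9 | 315 (414 = 9·46, 315 = 9·35), every Z-linear combination of 414 and 315 is divisible by 9, so (414, 315) ⊆ (9). Therefore (414, 315) = (9), d = 9.

Final answer: (414, 315) = (9); d = 9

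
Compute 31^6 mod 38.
1

Use repeated squaring. Binary(6) = 110. Walk through the bits of the exponent 6 left-to-right: at each bit after the leading one, square the running value, then multiply by 31 if the bit is 1 (always reducing mod 38):
  bit 1 = 1 (leading): start with 31.
  bit 2 = 1: square 31^2 = 961 ≡ 11; bit is 1, so multiply 11·31 = 341 ≡ 37 (mod 38).
  bit 3 = 0: square 37^2 = 1369 ≡ 1 (mod 38).
Final value: 31^6 ≡ 1 (mod 38).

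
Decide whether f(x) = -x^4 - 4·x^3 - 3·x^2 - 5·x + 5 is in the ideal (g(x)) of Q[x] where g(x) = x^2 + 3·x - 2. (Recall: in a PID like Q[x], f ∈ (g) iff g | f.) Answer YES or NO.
NO

In Q[x] the ideal (g) consists of all multiples of g, so f ∈ (g) iff g | f, i.e. iff the remainder of f on division by g is 0. Divide f by g (g is monic, so eliminate the leading term of the running remainder at each step):
  leading term -x^4: subtract (-x^2)·g(x) = -x^4 - 3·x^3 + 2·x^2, leaving -x^3 - 5·x^2 - 5·x + 5
  leading term -x^3: subtract (-x)·g(x) = -x^3 - 3·x^2 + 2·x, leaving -2·x^2 - 7·x + 5
  leading term -2·x^2: subtract (-2)·g(x) = -2·x^2 - 6·x + 4, leaving 1 - x
The remainder r(x) = 1 - x ≠ 0 (and deg r < deg g), so g ∤ f, i.e. f ∉ (g).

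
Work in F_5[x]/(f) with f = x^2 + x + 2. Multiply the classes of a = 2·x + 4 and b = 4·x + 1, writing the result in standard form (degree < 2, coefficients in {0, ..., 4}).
Multiply as integer polynomials: a · b = 8·x^2 + 18·x + 4. Reducing coefficients mod 5: a · b ≡ 3·x^2 + 3·x + 4. Now divide by f(x) = x^2 + x + 2 in F_5[x], eliminating the leading term at each step:
  leading term 3·x^2: subtract (3)·f(x) = 3·x^2 + 3·x + 1, leaving 3 (coefficients mod 5)
The degree is now < 2, so this is the remainder. Hence a · b ≡ 3 in F_5[x]/(f).

Final answer: a · b ≡ 3 (mod f(x))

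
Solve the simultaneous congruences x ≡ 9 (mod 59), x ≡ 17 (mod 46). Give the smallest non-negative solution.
The moduli 59, 46 are pairwise coprime, so by the CRT there is a unique solution mod 59·46 = 2714.
Solve by successive substitution. Start with x ≡ 9 (mod 59).
  Combine with x ≡ 17 (mod 46): write x = 9 + 59·t and require 9 + 59·t ≡ 17 (mod 46), i.e. 59·t ≡ 17 − 9 ≡ 8 (mod 46). Since 59^(−1) ≡ 39 (mod 46) (59 ≡ 13 (mod 46)), t ≡ 39·8 ≡ 36 (mod 46). So x ≡ 9 + 59·36 = 2133 (mod 2714).
Unique solution in [0, 2714): x = 2133.

Final answer: x ≡ 2133 (mod 2714); the representative in [0, 2714) is 2133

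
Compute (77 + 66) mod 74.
69

Reduce the summands first: 77 ≡ 3 (mod 74), so 77 + 66 ≡ 3 + 66 (mod 74). 3 + 66 = 69; 69 = 0·74 + 69, so (77 + 66) mod 74 = 69.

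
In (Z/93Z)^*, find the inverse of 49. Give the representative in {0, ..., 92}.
Apply the extended Euclidean algorithm to (93, 49), tracking rows (r, s, t) with s·93 + t·49 = r. Each division r_prev = q·r_cur + r_new produces the new row as (previous row) − q·(current row):
  row A: (93, 1, 0)   [1·93 + 0·49 = 93]
  row B: (49, 0, 1)   [0·93 + 1·49 = 49]
  93 = 1·49 + 44   → row C = row A − 1·row B = (44, 1, −1)   [check: 1·93 − 1·49 = 44]
  49 = 1·44 + 5   → row D = row B − 1·row C = (5, −1, 2)   [check: −1·93 + 2·49 = 5]
  44 = 8·5 + 4   → row E = row C − 8·row D = (4, 9, −17)   [check: 9·93 − 17·49 = 4]
  5 = 1·4 + 1   → row F = row D − 1·row E = (1, −10, 19)   [check: −10·93 + 19·49 = 1]
  4 = 4·1 + 0   → remainder 0, stop. gcd = 1 (last nonzero row F).
The gcd is 1, so 49 is invertible mod 93. The last nonzero row gives −10·93 + 19·49 = 1, so t = 19. So 49^(−1) ≡ 19 (mod 93). Verify: 49 · 19 = 931 ≡ 1 (mod 93). ✓

Final answer: 49^(−1) ≡ 19 (mod 93)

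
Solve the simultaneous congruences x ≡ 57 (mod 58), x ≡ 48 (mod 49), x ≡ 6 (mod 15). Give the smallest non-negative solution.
x ≡ 2841 (mod 42630); the representative in [0, 42630) is 2841

The moduli 58, 49, 15 are pairwise coprime, so by the CRT there is a unique solution mod 58·49·15 = 42630.
Solve by successive substitution. Start with x ≡ 57 (mod 58).
  Combine with x ≡ 48 (mod 49): write x = 57 + 58·t and require 57 + 58·t ≡ 48 (mod 49), i.e. 58·t ≡ 48 − 57 ≡ 40 (mod 49). Since 58^(−1) ≡ 11 (mod 49) (58 ≡ 9 (mod 49)), t ≡ 11·40 ≡ 48 (mod 49). So x ≡ 57 + 58·48 = 2841 (mod 2842).
  Combine with x ≡ 6 (mod 15): write x = 2841 + 2842·t and require 2841 + 2842·t ≡ 6 (mod 15), i.e. 2842·t ≡ 6 − 2841 ≡ 0 (mod 15). Since 2842^(−1) ≡ 13 (mod 15) (2842 ≡ 7 (mod 15)), t ≡ 13·0 ≡ 0 (mod 15). So x ≡ 2841 + 2842·0 = 2841 (mod 42630).
Unique solution in [0, 42630): x = 2841.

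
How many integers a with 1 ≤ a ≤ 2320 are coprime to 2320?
The number of a ∈ {1, ..., 2320} with gcd(a, 2320) = 1 is by definition Euler's totient φ(2320). φ is multiplicative, with φ(p^e) = p^e − p^(e−1). Factorise 2320 = 2^4 · 5 · 29. Then
  φ(2320) = (2^4 − 2^3) · (5 − 1) · (29 − 1) = 8 · 4 · 28 = 896.
So there are 896 such integers.

Final answer: 896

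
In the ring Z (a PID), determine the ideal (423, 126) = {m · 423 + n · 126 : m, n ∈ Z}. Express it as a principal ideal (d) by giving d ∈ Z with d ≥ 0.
In the PID Z, (a, b) is generated by gcd(a, b). Compute gcd(423, 126) with the extended Euclidean algorithm, tracking rows (r, s, t) with s·423 + t·126 = r:
  row A: (423, 1, 0)   [1·423 + 0·126 = 423]
  row B: (126, 0, 1)   [0·423 + 1·126 = 126]
  423 = 3·126 + 45   → row C = row A − 3·row B = (45, 1, −3)   [check: 1·423 − 3·126 = 45]
  126 = 2·45 + 36   → row D = row B − 2·row C = (36, −2, 7)   [check: −2·423 + 7·126 = 36]
  45 = 1·36 + 9   → row E = row C − 1·row D = (9, 3, −10)   [check: 3·423 − 10·126 = 9]
  36 = 4·9 + 0   → remainder 0, stop. gcd = 9 (last nonzero row E).
So gcd(423, 126) = 9, with Bézout identity 3·423 − 10·126 = 9. Containment (⊇): the Bézout identity exhibits 9 as an element of (423, 126), giving (9) ⊆ (423, 126). Containment (⊆): since 9 | 423 and 9 | 126 (423 = 9·47, 126 = 9·14), every Z-linear combination of 423 and 126 is divisible by 9, so (423, 126) ⊆ (9). Therefore (423, 126) = (9), d = 9.

Final answer: (423, 126) = (9); d = 9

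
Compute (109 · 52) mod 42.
Reduce the factors first: 109 ≡ 25, 52 ≡ 10 (mod 42), so 109 · 52 ≡ 25 · 10 (mod 42). 25 · 10 = 250. Dividing by 42: 250 = 5·42 + 40. So (109 · 52) mod 42 = 40.

Final answer: 40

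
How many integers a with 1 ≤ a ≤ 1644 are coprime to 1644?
The number of a ∈ {1, ..., 1644} with gcd(a, 1644) = 1 is by definition Euler's totient φ(1644). φ is multiplicative, with φ(p^e) = p^e − p^(e−1). Factorise 1644 = 2^2 · 3 · 137. Then
  φ(1644) = (2^2 − 2^1) · (3 − 1) · (137 − 1) = 2 · 2 · 136 = 544.
So there are 544 such integers.

Final answer: 544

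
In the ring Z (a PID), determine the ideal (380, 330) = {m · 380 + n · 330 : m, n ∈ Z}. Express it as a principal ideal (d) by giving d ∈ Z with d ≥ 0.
(380, 330) = (10); d = 10

In the PID Z, (a, b) is generated by gcd(a, b). Compute gcd(380, 330) with the extended Euclidean algorithm, tracking rows (r, s, t) with s·380 + t·330 = r:
  row A: (380, 1, 0)   [1·380 + 0·330 = 380]
  row B: (330, 0, 1)   [0·380 + 1·330 = 330]
  380 = 1·330 + 50   → row C = row A − 1·row B = (50, 1, −1)   [check: 1·380 − 1·330 = 50]
  330 = 6·50 + 30   → row D = row B − 6·row C = (30, −6, 7)   [check: −6·380 + 7·330 = 30]
  50 = 1·30 + 20   → row E = row C − 1·row D = (20, 7, −8)   [check: 7·380 − 8·330 = 20]
  30 = 1·20 + 10   → row F = row D − 1·row E = (10, −13, 15)   [check: −13·380 + 15·330 = 10]
  20 = 2·10 + 0   → remainder 0, stop. gcd = 10 (last nonzero row F).
So gcd(380, 330) = 10, with Bézout identity −13·380 + 15·330 = 10. Containment (⊇): the Bézout identity exhibits 10 as an element of (380, 330), giving (10) ⊆ (380, 330). Containment (⊆): since 10 | 380 and 10 | 330 (380 = 10·38, 330 = 10·33), every Z-linear combination of 380 and 330 is divisible by 10, so (380, 330) ⊆ (10). Therefore (380, 330) = (10), d = 10.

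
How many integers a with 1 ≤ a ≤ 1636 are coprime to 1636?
The number of a ∈ {1, ..., 1636} with gcd(a, 1636) = 1 is by definition Euler's totient φ(1636). φ is multiplicative, with φ(p^e) = p^e − p^(e−1). Factorise 1636 = 2^2 · 409. Then
  φ(1636) = (2^2 − 2^1) · (409 − 1) = 2 · 408 = 816.
So there are 816 such integers.

Final answer: 816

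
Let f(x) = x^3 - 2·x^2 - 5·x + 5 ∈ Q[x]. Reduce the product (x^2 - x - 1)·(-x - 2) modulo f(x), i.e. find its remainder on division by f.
First multiply in Q[x] without reducing: a · b = -x^3 - x^2 + 3·x + 2. Now divide by f(x) = x^3 - 2·x^2 - 5·x + 5, eliminating the leading term at each step:
  leading term -x^3: subtract (-1)·f(x) = -x^3 + 2·x^2 + 5·x - 5, leaving -3·x^2 - 2·x + 7
The degree is now < 3, so this is the remainder. Hence a · b ≡ -3·x^2 - 2·x + 7 in Q[x]/(f).

Final answer: a · b ≡ -3·x^2 - 2·x + 7 (mod f(x))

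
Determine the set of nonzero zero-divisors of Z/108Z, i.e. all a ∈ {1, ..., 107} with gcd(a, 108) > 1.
An element a ∈ Z/108Z (with a ≠ 0) is a zero-divisor iff gcd(a, 108) > 1 (because a is a unit precisely when gcd(a, n) = 1, and in Z/nZ every nonzero, non-unit element is a zero-divisor). Scan a = 1, ..., 107 and keep those with gcd(a, 108) > 1:
  gcd(2, 108) = 2, gcd(3, 108) = 3, gcd(4, 108) = 4, gcd(6, 108) = 6, gcd(8, 108) = 4, gcd(9, 108) = 9, gcd(10, 108) = 2, gcd(12, 108) = 12, gcd(14, 108) = 2, gcd(15, 108) = 3, gcd(16, 108) = 4, gcd(18, 108) = 18, gcd(20, 108) = 4, gcd(21, 108) = 3, gcd(22, 108) = 2, gcd(24, 108) = 12, gcd(26, 108) = 2, gcd(27, 108) = 27, gcd(28, 108) = 4, gcd(30, 108) = 6, gcd(32, 108) = 4, gcd(33, 108) = 3, gcd(34, 108) = 2, gcd(36, 108) = 36, gcd(38, 108) = 2, gcd(39, 108) = 3, gcd(40, 108) = 4, gcd(42, 108) = 6, gcd(44, 108) = 4, gcd(45, 108) = 9, gcd(46, 108) = 2, gcd(48, 108) = 12, gcd(50, 108) = 2, gcd(51, 108) = 3, gcd(52, 108) = 4, gcd(54, 108) = 54, gcd(56, 108) = 4, gcd(57, 108) = 3, gcd(58, 108) = 2, gcd(60, 108) = 12, gcd(62, 108) = 2, gcd(63, 108) = 9, gcd(64, 108) = 4, gcd(66, 108) = 6, gcd(68, 108) = 4, gcd(69, 108) = 3, gcd(70, 108) = 2, gcd(72, 108) = 36, gcd(74, 108) = 2, gcd(75, 108) = 3, gcd(76, 108) = 4, gcd(78, 108) = 6, gcd(80, 108) = 4, gcd(81, 108) = 27, gcd(82, 108) = 2, gcd(84, 108) = 12, gcd(86, 108) = 2, gcd(87, 108) = 3, gcd(88, 108) = 4, gcd(90, 108) = 18, gcd(92, 108) = 4, gcd(93, 108) = 3, gcd(94, 108) = 2, gcd(96, 108) = 12, gcd(98, 108) = 2, gcd(99, 108) = 9, gcd(100, 108) = 4, gcd(102, 108) = 6, gcd(104, 108) = 4, gcd(105, 108) = 3, gcd(106, 108) = 2.
All other a ∈ {1, ..., 107} have gcd(a, 108) = 1 and are units. So the nonzero zero-divisors are exactly the 71 values of a appearing in this scan.

Final answer: nonzero zero-divisors of Z/108Z = {2, 3, 4, 6, 8, 9, 10, 12, 14, 15, 16, 18, 20, 21, 22, 24, 26, 27, 28, 30, 32, 33, 34, 36, 38, 39, 40, 42, 44, 45, 46, 48, 50, 51, 52, 54, 56, 57, 58, 60, 62, 63, 64, 66, 68, 69, 70, 72, 74, 75, 76, 78, 80, 81, 82, 84, 86, 87, 88, 90, 92, 93, 94, 96, 98, 99, 100, 102, 104, 105, 106}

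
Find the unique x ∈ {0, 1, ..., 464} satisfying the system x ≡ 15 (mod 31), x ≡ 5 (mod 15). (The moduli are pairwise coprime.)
The moduli 31, 15 are pairwise coprime, so by the CRT there is a unique solution mod 31·15 = 465.
Solve by successive substitution. Start with x ≡ 15 (mod 31).
  Combine with x ≡ 5 (mod 15): write x = 15 + 31·t and require 15 + 31·t ≡ 5 (mod 15), i.e. 31·t ≡ 5 − 15 ≡ 5 (mod 15). Since 31^(−1) ≡ 1 (mod 15) (31 ≡ 1 (mod 15)), t ≡ 1·5 ≡ 5 (mod 15). So x ≡ 15 + 31·5 = 170 (mod 465).
Unique solution in [0, 465): x = 170.

Final answer: x ≡ 170 (mod 465); the representative in [0, 465) is 170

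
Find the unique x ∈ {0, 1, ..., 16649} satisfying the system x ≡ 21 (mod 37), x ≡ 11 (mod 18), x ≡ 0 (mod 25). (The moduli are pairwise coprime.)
x ≡ 8975 (mod 16650); the representative in [0, 16650) is 8975

The moduli 37, 18, 25 are pairwise coprime, so by the CRT there is a unique solution mod 37·18·25 = 16650.
Solve by successive substitution. Start with x ≡ 21 (mod 37).
  Combine with x ≡ 11 (mod 18): write x = 21 + 37·t and require 21 + 37·t ≡ 11 (mod 18), i.e. 37·t ≡ 11 − 21 ≡ 8 (mod 18). Since 37^(−1) ≡ 1 (mod 18) (37 ≡ 1 (mod 18)), t ≡ 1·8 ≡ 8 (mod 18). So x ≡ 21 + 37·8 = 317 (mod 666).
  Combine with x ≡ 0 (mod 25): write x = 317 + 666·t and require 317 + 666·t ≡ 0 (mod 25), i.e. 666·t ≡ 0 − 317 ≡ 8 (mod 25). Since 666^(−1) ≡ 11 (mod 25) (666 ≡ 16 (mod 25)), t ≡ 11·8 ≡ 13 (mod 25). So x ≡ 317 + 666·13 = 8975 (mod 16650).
Unique solution in [0, 16650): x = 8975.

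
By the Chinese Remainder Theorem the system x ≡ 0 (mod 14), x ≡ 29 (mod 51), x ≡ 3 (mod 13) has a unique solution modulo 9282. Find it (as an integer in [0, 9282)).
x ≡ 7322 (mod 9282); the representative in [0, 9282) is 7322

The moduli 14, 51, 13 are pairwise coprime, so by the CRT there is a unique solution mod 14·51·13 = 9282.
Solve by successive substitution. Start with x ≡ 0 (mod 14).
  Combine with x ≡ 29 (mod 51): write x = 14·t and require 14·t ≡ 29 (mod 51). Since 14^(−1) ≡ 11 (mod 51), t ≡ 11·29 ≡ 13 (mod 51). So x ≡ 14·13 = 182 (mod 714).
  Combine with x ≡ 3 (mod 13): write x = 182 + 714·t and require 182 + 714·t ≡ 3 (mod 13), i.e. 714·t ≡ 3 − 182 ≡ 3 (mod 13). Since 714^(−1) ≡ 12 (mod 13) (714 ≡ 12 (mod 13)), t ≡ 12·3 ≡ 10 (mod 13). So x ≡ 182 + 714·10 = 7322 (mod 9282).
Unique solution in [0, 9282): x = 7322.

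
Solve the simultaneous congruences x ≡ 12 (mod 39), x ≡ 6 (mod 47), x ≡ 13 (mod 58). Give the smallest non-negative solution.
The moduli 39, 47, 58 are pairwise coprime, so by the CRT there is a unique solution mod 39·47·58 = 106314.
Solve by successive substitution. Start with x ≡ 12 (mod 39).
  Combine with x ≡ 6 (mod 47): write x = 12 + 39·t and require 12 + 39·t ≡ 6 (mod 47), i.e. 39·t ≡ 6 − 12 ≡ 41 (mod 47). Since 39^(−1) ≡ 41 (mod 47), t ≡ 41·41 ≡ 36 (mod 47). So x ≡ 12 + 39·36 = 1416 (mod 1833).
  Combine with x ≡ 13 (mod 58): write x = 1416 + 1833·t and require 1416 + 1833·t ≡ 13 (mod 58), i.e. 1833·t ≡ 13 − 1416 ≡ 47 (mod 58). Since 1833^(−1) ≡ 5 (mod 58) (1833 ≡ 35 (mod 58)), t ≡ 5·47 ≡ 3 (mod 58). So x ≡ 1416 + 1833·3 = 6915 (mod 106314).
Unique solution in [0, 106314): x = 6915.

Final answer: x ≡ 6915 (mod 106314); the representative in [0, 106314) is 6915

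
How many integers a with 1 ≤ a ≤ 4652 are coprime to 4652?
2324

The number of a ∈ {1, ..., 4652} with gcd(a, 4652) = 1 is by definition Euler's totient φ(4652). φ is multiplicative, with φ(p^e) = p^e − p^(e−1). Factorise 4652 = 2^2 · 1163. Then
  φ(4652) = (2^2 − 2^1) · (1163 − 1) = 2 · 1162 = 2324.
So there are 2324 such integers.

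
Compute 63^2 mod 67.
16

Use repeated squaring. Binary(2) = 10. Walk through the bits of the exponent 2 left-to-right: at each bit after the leading one, square the running value, then multiply by 63 if the bit is 1 (always reducing mod 67):
  bit 1 = 1 (leading): start with 63.
  bit 2 = 0: square 63^2 = 3969 ≡ 16 (mod 67).
Final value: 63^2 ≡ 16 (mod 67).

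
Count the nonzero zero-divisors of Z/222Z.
In Z/222Z each nonzero element is either a unit (gcd with 222 is 1) or a zero-divisor (gcd > 1). The number of units is φ(222): factorise 222 = 2 · 3 · 37, so φ(222) = (2 − 1) · (3 − 1) · (37 − 1) = 1 · 2 · 36 = 72. The nonzero elements number 222 − 1 = 221. Hence the nonzero zero-divisors number 221 − 72 = 149.

Final answer: Z/222Z has 149 nonzero zero-divisors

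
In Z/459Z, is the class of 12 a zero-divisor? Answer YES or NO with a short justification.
gcd(12, 459) = 3 > 1, so 12 is not a unit in Z/459Z. In Z/nZ every nonzero non-unit is a zero-divisor: explicitly, take b = 459/gcd = 153 ≠ 0 (mod 459); then 12·153 = 1836 = 4·459, i.e. 12·153 ≡ 0 (mod 459). So 12 is a zero-divisor.

Final answer: YES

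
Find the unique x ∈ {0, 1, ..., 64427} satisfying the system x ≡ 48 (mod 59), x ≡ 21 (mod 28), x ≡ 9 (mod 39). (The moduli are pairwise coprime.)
The moduli 59, 28, 39 are pairwise coprime, so by the CRT there is a unique solution mod 59·28·39 = 64428.
Solve by successive substitution. Start with x ≡ 48 (mod 59).
  Combine with x ≡ 21 (mod 28): write x = 48 + 59·t and require 48 + 59·t ≡ 21 (mod 28), i.e. 59·t ≡ 21 − 48 ≡ 1 (mod 28). Since 59^(−1) ≡ 19 (mod 28) (59 ≡ 3 (mod 28)), t ≡ 19·1 ≡ 19 (mod 28). So x ≡ 48 + 59·19 = 1169 (mod 1652).
  Combine with x ≡ 9 (mod 39): write x = 1169 + 1652·t and require 1169 + 1652·t ≡ 9 (mod 39), i.e. 1652·t ≡ 9 − 1169 ≡ 10 (mod 39). Since 1652^(−1) ≡ 14 (mod 39) (1652 ≡ 14 (mod 39)), t ≡ 14·10 ≡ 23 (mod 39). So x ≡ 1169 + 1652·23 = 39165 (mod 64428).
Unique solution in [0, 64428): x = 39165.

Final answer: x ≡ 39165 (mod 64428); the representative in [0, 64428) is 39165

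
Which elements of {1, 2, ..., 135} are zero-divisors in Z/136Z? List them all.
An element a ∈ Z/136Z (with a ≠ 0) is a zero-divisor iff gcd(a, 136) > 1 (because a is a unit precisely when gcd(a, n) = 1, and in Z/nZ every nonzero, non-unit element is a zero-divisor). Scan a = 1, ..., 135 and keep those with gcd(a, 136) > 1:
  gcd(2, 136) = 2, gcd(4, 136) = 4, gcd(6, 136) = 2, gcd(8, 136) = 8, gcd(10, 136) = 2, gcd(12, 136) = 4, gcd(14, 136) = 2, gcd(16, 136) = 8, gcd(17, 136) = 17, gcd(18, 136) = 2, gcd(20, 136) = 4, gcd(22, 136) = 2, gcd(24, 136) = 8, gcd(26, 136) = 2, gcd(28, 136) = 4, gcd(30, 136) = 2, gcd(32, 136) = 8, gcd(34, 136) = 34, gcd(36, 136) = 4, gcd(38, 136) = 2, gcd(40, 136) = 8, gcd(42, 136) = 2, gcd(44, 136) = 4, gcd(46, 136) = 2, gcd(48, 136) = 8, gcd(50, 136) = 2, gcd(51, 136) = 17, gcd(52, 136) = 4, gcd(54, 136) = 2, gcd(56, 136) = 8, gcd(58, 136) = 2, gcd(60, 136) = 4, gcd(62, 136) = 2, gcd(64, 136) = 8, gcd(66, 136) = 2, gcd(68, 136) = 68, gcd(70, 136) = 2, gcd(72, 136) = 8, gcd(74, 136) = 2, gcd(76, 136) = 4, gcd(78, 136) = 2, gcd(80, 136) = 8, gcd(82, 136) = 2, gcd(84, 136) = 4, gcd(85, 136) = 17, gcd(86, 136) = 2, gcd(88, 136) = 8, gcd(90, 136) = 2, gcd(92, 136) = 4, gcd(94, 136) = 2, gcd(96, 136) = 8, gcd(98, 136) = 2, gcd(100, 136) = 4, gcd(102, 136) = 34, gcd(104, 136) = 8, gcd(106, 136) = 2, gcd(108, 136) = 4, gcd(110, 136) = 2, gcd(112, 136) = 8, gcd(114, 136) = 2, gcd(116, 136) = 4, gcd(118, 136) = 2, gcd(119, 136) = 17, gcd(120, 136) = 8, gcd(122, 136) = 2, gcd(124, 136) = 4, gcd(126, 136) = 2, gcd(128, 136) = 8, gcd(130, 136) = 2, gcd(132, 136) = 4, gcd(134, 136) = 2.
All other a ∈ {1, ..., 135} have gcd(a, 136) = 1 and are units. So the nonzero zero-divisors are exactly the 71 values of a appearing in this scan.

Final answer: nonzero zero-divisors of Z/136Z = {2, 4, 6, 8, 10, 12, 14, 16, 17, 18, 20, 22, 24, 26, 28, 30, 32, 34, 36, 38, 40, 42, 44, 46, 48, 50, 51, 52, 54, 56, 58, 60, 62, 64, 66, 68, 70, 72, 74, 76, 78, 80, 82, 84, 85, 86, 88, 90, 92, 94, 96, 98, 100, 102, 104, 106, 108, 110, 112, 114, 116, 118, 119, 120, 122, 124, 126, 128, 130, 132, 134}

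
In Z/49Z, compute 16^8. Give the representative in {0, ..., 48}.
Use repeated squaring. Binary(8) = 1000. Walk through the bits of the exponent 8 left-to-right: at each bit after the leading one, square the running value, then multiply by 16 if the bit is 1 (always reducing mod 49):
  bit 1 = 1 (leading): start with 16.
  bit 2 = 0: square 16^2 = 256 ≡ 11 (mod 49).
  bit 3 = 0: square 11^2 = 121 ≡ 23 (mod 49).
  bit 4 = 0: square 23^2 = 529 ≡ 39 (mod 49).
Final value: 16^8 ≡ 39 (mod 49).

Final answer: 39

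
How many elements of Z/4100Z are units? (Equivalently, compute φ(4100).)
An element a ∈ Z/4100Z is a unit iff gcd(a, 4100) = 1, so the number of units is φ(4100). φ is multiplicative, with φ(p^e) = p^e − p^(e−1). Factorise 4100 = 2^2 · 5^2 · 41. Then
  φ(4100) = (2^2 − 2^1) · (5^2 − 5^1) · (41 − 1) = 2 · 20 · 40 = 1600.

Final answer: Z/4100Z has φ(4100) = 1600 units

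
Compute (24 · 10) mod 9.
Reduce the factors first: 24 ≡ 6, 10 ≡ 1 (mod 9), so 24 · 10 ≡ 6 · 1 (mod 9). 6 · 1 = 6. Dividing by 9: 6 = 0·9 + 6. So (24 · 10) mod 9 = 6.

Final answer: 6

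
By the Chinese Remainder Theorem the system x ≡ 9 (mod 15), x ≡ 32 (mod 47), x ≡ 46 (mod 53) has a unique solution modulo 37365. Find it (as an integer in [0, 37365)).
x ≡ 4074 (mod 37365); the representative in [0, 37365) is 4074

The moduli 15, 47, 53 are pairwise coprime, so by the CRT there is a unique solution mod 15·47·53 = 37365.
Solve by successive substitution. Start with x ≡ 9 (mod 15).
  Combine with x ≡ 32 (mod 47): write x = 9 + 15·t and require 9 + 15·t ≡ 32 (mod 47), i.e. 15·t ≡ 32 − 9 ≡ 23 (mod 47). Since 15^(−1) ≡ 22 (mod 47), t ≡ 22·23 ≡ 36 (mod 47). So x ≡ 9 + 15·36 = 549 (mod 705).
  Combine with x ≡ 46 (mod 53): write x = 549 + 705·t and require 549 + 705·t ≡ 46 (mod 53), i.e. 705·t ≡ 46 − 549 ≡ 27 (mod 53). Since 705^(−1) ≡ 10 (mod 53) (705 ≡ 16 (mod 53)), t ≡ 10·27 ≡ 5 (mod 53). So x ≡ 549 + 705·5 = 4074 (mod 37365).
Unique solution in [0, 37365): x = 4074.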